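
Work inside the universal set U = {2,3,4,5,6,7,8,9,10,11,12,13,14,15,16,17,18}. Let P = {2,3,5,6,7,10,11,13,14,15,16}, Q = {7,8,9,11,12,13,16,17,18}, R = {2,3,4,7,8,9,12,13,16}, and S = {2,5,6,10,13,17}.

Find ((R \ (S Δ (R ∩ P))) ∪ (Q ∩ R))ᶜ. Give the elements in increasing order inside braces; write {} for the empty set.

{3,5,6,10,11,14,15,17,18}

R ∩ P = {2,3,7,13,16}
S Δ (R ∩ P) = {3,5,6,7,10,16,17}
R \ (S Δ (R ∩ P)) = {2,4,8,9,12,13}
Q ∩ R = {7,8,9,12,13,16}
(R \ (S Δ (R ∩ P))) ∪ (Q ∩ R) = {2,4,7,8,9,12,13,16}
((R \ (S Δ (R ∩ P))) ∪ (Q ∩ R))ᶜ = {3,5,6,10,11,14,15,17,18}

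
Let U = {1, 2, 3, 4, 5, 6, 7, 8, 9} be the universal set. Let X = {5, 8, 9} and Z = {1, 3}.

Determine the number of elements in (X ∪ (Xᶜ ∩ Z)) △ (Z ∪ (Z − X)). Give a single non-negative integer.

Xᶜ = {1, 2, 3, 4, 6, 7}
Xᶜ ∩ Z = {1, 3}
X ∪ (Xᶜ ∩ Z) = {1, 3, 5, 8, 9}
Z − X = {1, 3}
Z ∪ (Z − X) = {1, 3}
(X ∪ (Xᶜ ∩ Z)) △ (Z ∪ (Z − X)) = {5, 8, 9}
|(X ∪ (Xᶜ ∩ Z)) △ (Z ∪ (Z − X))| = 3

3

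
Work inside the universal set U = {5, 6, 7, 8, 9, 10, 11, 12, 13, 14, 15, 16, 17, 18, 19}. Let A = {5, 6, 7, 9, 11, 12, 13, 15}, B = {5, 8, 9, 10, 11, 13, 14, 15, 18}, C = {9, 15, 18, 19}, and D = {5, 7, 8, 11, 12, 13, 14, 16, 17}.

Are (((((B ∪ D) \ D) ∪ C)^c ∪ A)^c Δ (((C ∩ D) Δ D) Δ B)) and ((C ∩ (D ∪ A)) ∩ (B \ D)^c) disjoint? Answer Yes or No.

Yes

B ∪ D = {5, 7, 8, 9, 10, 11, 12, 13, 14, 15, 16, 17, 18}
(B ∪ D) \ D = {9, 10, 15, 18}
((B ∪ D) \ D) ∪ C = {9, 10, 15, 18, 19}
(((B ∪ D) \ D) ∪ C)^c = {5, 6, 7, 8, 11, 12, 13, 14, 16, 17}
(((B ∪ D) \ D) ∪ C)^c ∪ A = {5, 6, 7, 8, 9, 11, 12, 13, 14, 15, 16, 17}
((((B ∪ D) \ D) ∪ C)^c ∪ A)^c = {10, 18, 19}
C ∩ D = {}
(C ∩ D) Δ D = {5, 7, 8, 11, 12, 13, 14, 16, 17}
((C ∩ D) Δ D) Δ B = {7, 9, 10, 12, 15, 16, 17, 18}
((((B ∪ D) \ D) ∪ C)^c ∪ A)^c Δ (((C ∩ D) Δ D) Δ B) = {7, 9, 12, 15, 16, 17, 19}
D ∪ A = {5, 6, 7, 8, 9, 11, 12, 13, 14, 15, 16, 17}
C ∩ (D ∪ A) = {9, 15}
B \ D = {9, 10, 15, 18}
(B \ D)^c = {5, 6, 7, 8, 11, 12, 13, 14, 16, 17, 19}
(C ∩ (D ∪ A)) ∩ (B \ D)^c = {}
{7, 9, 12, 15, 16, 17, 19} and {} share no elements.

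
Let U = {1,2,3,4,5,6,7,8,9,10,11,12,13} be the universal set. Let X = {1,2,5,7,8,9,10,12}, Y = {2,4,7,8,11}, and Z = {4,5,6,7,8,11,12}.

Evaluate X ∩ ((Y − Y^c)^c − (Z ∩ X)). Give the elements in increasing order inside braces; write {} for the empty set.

{1,9,10}

Y^c = {1,3,5,6,9,10,12,13}
Y − Y^c = {2,4,7,8,11}
(Y − Y^c)^c = {1,3,5,6,9,10,12,13}
Z ∩ X = {5,7,8,12}
(Y − Y^c)^c − (Z ∩ X) = {1,3,6,9,10,13}
X ∩ ((Y − Y^c)^c − (Z ∩ X)) = {1,9,10}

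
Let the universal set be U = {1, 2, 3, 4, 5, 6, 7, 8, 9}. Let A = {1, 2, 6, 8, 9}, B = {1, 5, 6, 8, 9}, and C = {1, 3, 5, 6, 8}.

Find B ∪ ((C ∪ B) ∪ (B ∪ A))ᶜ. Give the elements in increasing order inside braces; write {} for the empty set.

{1, 4, 5, 6, 7, 8, 9}

C ∪ B = {1, 3, 5, 6, 8, 9}
B ∪ A = {1, 2, 5, 6, 8, 9}
(C ∪ B) ∪ (B ∪ A) = {1, 2, 3, 5, 6, 8, 9}
((C ∪ B) ∪ (B ∪ A))ᶜ = {4, 7}
B ∪ ((C ∪ B) ∪ (B ∪ A))ᶜ = {1, 4, 5, 6, 7, 8, 9}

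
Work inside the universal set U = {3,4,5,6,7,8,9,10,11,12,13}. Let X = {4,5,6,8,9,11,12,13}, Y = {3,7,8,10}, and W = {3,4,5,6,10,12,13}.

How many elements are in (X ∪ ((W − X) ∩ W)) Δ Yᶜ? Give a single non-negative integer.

3

W − X = {3,10}
(W − X) ∩ W = {3,10}
X ∪ ((W − X) ∩ W) = {3,4,5,6,8,9,10,11,12,13}
Yᶜ = {4,5,6,9,11,12,13}
(X ∪ ((W − X) ∩ W)) Δ Yᶜ = {3,8,10}
|(X ∪ ((W − X) ∩ W)) Δ Yᶜ| = 3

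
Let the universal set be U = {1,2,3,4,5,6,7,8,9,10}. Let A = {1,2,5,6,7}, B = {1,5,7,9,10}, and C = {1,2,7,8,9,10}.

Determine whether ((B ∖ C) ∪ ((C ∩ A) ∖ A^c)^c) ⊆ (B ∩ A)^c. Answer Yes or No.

B ∖ C = {5}
C ∩ A = {1,2,7}
A^c = {3,4,8,9,10}
(C ∩ A) ∖ A^c = {1,2,7}
((C ∩ A) ∖ A^c)^c = {3,4,5,6,8,9,10}
(B ∖ C) ∪ ((C ∩ A) ∖ A^c)^c = {3,4,5,6,8,9,10}
B ∩ A = {1,5,7}
(B ∩ A)^c = {2,3,4,6,8,9,10}
5 ∈ (B ∖ C) ∪ ((C ∩ A) ∖ A^c)^c but 5 ∉ (B ∩ A)^c, so the inclusion fails.

No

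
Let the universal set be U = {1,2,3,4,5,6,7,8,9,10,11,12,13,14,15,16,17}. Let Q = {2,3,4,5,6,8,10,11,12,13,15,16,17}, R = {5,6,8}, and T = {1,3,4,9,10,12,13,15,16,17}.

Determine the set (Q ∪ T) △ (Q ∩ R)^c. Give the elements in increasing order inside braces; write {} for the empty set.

Q ∪ T = {1,2,3,4,5,6,8,9,10,11,12,13,15,16,17}
Q ∩ R = {5,6,8}
(Q ∩ R)^c = {1,2,3,4,7,9,10,11,12,13,14,15,16,17}
(Q ∪ T) △ (Q ∩ R)^c = {5,6,7,8,14}

{5,6,7,8,14}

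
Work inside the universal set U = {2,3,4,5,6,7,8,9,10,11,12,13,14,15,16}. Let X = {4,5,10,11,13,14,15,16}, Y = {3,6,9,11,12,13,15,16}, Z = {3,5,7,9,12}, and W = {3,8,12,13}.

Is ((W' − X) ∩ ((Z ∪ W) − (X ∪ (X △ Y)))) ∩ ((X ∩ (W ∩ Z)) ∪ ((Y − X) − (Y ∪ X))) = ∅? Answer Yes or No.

W' = {2,4,5,6,7,9,10,11,14,15,16}
W' − X = {2,6,7,9}
Z ∪ W = {3,5,7,8,9,12,13}
X △ Y = {3,4,5,6,9,10,12,14}
X ∪ (X △ Y) = {3,4,5,6,9,10,11,12,13,14,15,16}
(Z ∪ W) − (X ∪ (X △ Y)) = {7,8}
(W' − X) ∩ ((Z ∪ W) − (X ∪ (X △ Y))) = {7}
W ∩ Z = {3,12}
X ∩ (W ∩ Z) = {}
Y − X = {3,6,9,12}
Y ∪ X = {3,4,5,6,9,10,11,12,13,14,15,16}
(Y − X) − (Y ∪ X) = {}
(X ∩ (W ∩ Z)) ∪ ((Y − X) − (Y ∪ X)) = {}
{7} and {} share no elements.

Yes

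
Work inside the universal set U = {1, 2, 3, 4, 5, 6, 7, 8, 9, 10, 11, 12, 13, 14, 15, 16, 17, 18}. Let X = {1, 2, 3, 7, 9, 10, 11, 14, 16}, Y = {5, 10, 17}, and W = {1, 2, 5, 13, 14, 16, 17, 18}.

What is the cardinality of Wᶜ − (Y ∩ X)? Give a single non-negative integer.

9

Wᶜ = {3, 4, 6, 7, 8, 9, 10, 11, 12, 15}
Y ∩ X = {10}
Wᶜ − (Y ∩ X) = {3, 4, 6, 7, 8, 9, 11, 12, 15}
|Wᶜ − (Y ∩ X)| = 9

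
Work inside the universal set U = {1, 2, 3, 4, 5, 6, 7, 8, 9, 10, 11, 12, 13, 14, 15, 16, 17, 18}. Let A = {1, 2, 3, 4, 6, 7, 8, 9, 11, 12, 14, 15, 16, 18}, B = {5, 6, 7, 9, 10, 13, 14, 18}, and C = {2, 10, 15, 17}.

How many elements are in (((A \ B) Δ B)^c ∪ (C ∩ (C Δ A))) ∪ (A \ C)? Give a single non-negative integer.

A \ B = {1, 2, 3, 4, 8, 11, 12, 15, 16}
(A \ B) Δ B = {1, 2, 3, 4, 5, 6, 7, 8, 9, 10, 11, 12, 13, 14, 15, 16, 18}
((A \ B) Δ B)^c = {17}
C Δ A = {1, 3, 4, 6, 7, 8, 9, 10, 11, 12, 14, 16, 17, 18}
C ∩ (C Δ A) = {10, 17}
((A \ B) Δ B)^c ∪ (C ∩ (C Δ A)) = {10, 17}
A \ C = {1, 3, 4, 6, 7, 8, 9, 11, 12, 14, 16, 18}
(((A \ B) Δ B)^c ∪ (C ∩ (C Δ A))) ∪ (A \ C) = {1, 3, 4, 6, 7, 8, 9, 10, 11, 12, 14, 16, 17, 18}
|(((A \ B) Δ B)^c ∪ (C ∩ (C Δ A))) ∪ (A \ C)| = 14

14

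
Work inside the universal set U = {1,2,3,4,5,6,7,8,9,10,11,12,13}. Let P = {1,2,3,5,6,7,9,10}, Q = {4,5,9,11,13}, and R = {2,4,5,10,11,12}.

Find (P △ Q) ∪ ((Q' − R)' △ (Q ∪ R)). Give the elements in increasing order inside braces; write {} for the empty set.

P △ Q = {1,2,3,4,6,7,10,11,13}
Q' = {1,2,3,6,7,8,10,12}
Q' − R = {1,3,6,7,8}
(Q' − R)' = {2,4,5,9,10,11,12,13}
Q ∪ R = {2,4,5,9,10,11,12,13}
(Q' − R)' △ (Q ∪ R) = {}
(P △ Q) ∪ ((Q' − R)' △ (Q ∪ R)) = {1,2,3,4,6,7,10,11,13}

{1,2,3,4,6,7,10,11,13}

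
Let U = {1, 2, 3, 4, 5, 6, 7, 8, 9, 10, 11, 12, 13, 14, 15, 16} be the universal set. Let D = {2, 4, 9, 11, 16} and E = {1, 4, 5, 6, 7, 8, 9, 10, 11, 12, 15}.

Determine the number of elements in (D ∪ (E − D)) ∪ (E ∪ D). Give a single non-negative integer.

E − D = {1, 5, 6, 7, 8, 10, 12, 15}
D ∪ (E − D) = {1, 2, 4, 5, 6, 7, 8, 9, 10, 11, 12, 15, 16}
E ∪ D = {1, 2, 4, 5, 6, 7, 8, 9, 10, 11, 12, 15, 16}
(D ∪ (E − D)) ∪ (E ∪ D) = {1, 2, 4, 5, 6, 7, 8, 9, 10, 11, 12, 15, 16}
|(D ∪ (E − D)) ∪ (E ∪ D)| = 13

13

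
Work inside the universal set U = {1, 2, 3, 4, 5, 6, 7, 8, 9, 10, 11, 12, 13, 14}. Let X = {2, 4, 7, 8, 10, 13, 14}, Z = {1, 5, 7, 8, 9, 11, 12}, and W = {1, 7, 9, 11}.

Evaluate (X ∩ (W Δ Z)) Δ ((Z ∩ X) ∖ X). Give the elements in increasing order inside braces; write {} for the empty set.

W Δ Z = {5, 8, 12}
X ∩ (W Δ Z) = {8}
Z ∩ X = {7, 8}
(Z ∩ X) ∖ X = {}
(X ∩ (W Δ Z)) Δ ((Z ∩ X) ∖ X) = {8}

{8}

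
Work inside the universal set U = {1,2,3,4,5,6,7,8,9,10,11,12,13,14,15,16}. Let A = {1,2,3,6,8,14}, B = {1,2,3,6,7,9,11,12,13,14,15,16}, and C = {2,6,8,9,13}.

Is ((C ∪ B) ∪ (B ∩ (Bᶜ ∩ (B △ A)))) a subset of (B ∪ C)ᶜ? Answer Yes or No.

No

C ∪ B = {1,2,3,6,7,8,9,11,12,13,14,15,16}
Bᶜ = {4,5,8,10}
B △ A = {7,8,9,11,12,13,15,16}
Bᶜ ∩ (B △ A) = {8}
B ∩ (Bᶜ ∩ (B △ A)) = {}
(C ∪ B) ∪ (B ∩ (Bᶜ ∩ (B △ A))) = {1,2,3,6,7,8,9,11,12,13,14,15,16}
B ∪ C = {1,2,3,6,7,8,9,11,12,13,14,15,16}
(B ∪ C)ᶜ = {4,5,10}
1 ∈ (C ∪ B) ∪ (B ∩ (Bᶜ ∩ (B △ A))) but 1 ∉ (B ∪ C)ᶜ, so the inclusion fails.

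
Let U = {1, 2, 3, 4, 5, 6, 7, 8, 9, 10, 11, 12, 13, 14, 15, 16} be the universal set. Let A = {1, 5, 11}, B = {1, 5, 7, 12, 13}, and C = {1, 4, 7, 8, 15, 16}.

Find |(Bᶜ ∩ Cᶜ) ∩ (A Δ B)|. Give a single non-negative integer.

1

Bᶜ = {2, 3, 4, 6, 8, 9, 10, 11, 14, 15, 16}
Cᶜ = {2, 3, 5, 6, 9, 10, 11, 12, 13, 14}
Bᶜ ∩ Cᶜ = {2, 3, 6, 9, 10, 11, 14}
A Δ B = {7, 11, 12, 13}
(Bᶜ ∩ Cᶜ) ∩ (A Δ B) = {11}
|(Bᶜ ∩ Cᶜ) ∩ (A Δ B)| = 1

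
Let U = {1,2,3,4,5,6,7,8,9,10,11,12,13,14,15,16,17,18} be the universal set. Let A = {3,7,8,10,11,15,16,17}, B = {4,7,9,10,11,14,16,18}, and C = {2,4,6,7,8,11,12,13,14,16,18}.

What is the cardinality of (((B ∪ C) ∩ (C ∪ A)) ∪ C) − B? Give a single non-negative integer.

5

B ∪ C = {2,4,6,7,8,9,10,11,12,13,14,16,18}
C ∪ A = {2,3,4,6,7,8,10,11,12,13,14,15,16,17,18}
(B ∪ C) ∩ (C ∪ A) = {2,4,6,7,8,10,11,12,13,14,16,18}
((B ∪ C) ∩ (C ∪ A)) ∪ C = {2,4,6,7,8,10,11,12,13,14,16,18}
(((B ∪ C) ∩ (C ∪ A)) ∪ C) − B = {2,6,8,12,13}
|(((B ∪ C) ∩ (C ∪ A)) ∪ C) − B| = 5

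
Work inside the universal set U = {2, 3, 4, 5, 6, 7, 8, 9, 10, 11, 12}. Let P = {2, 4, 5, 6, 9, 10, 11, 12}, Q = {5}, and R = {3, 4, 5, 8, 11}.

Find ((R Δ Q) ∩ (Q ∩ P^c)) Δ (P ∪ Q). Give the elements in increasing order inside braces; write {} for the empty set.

R Δ Q = {3, 4, 8, 11}
P^c = {3, 7, 8}
Q ∩ P^c = {}
(R Δ Q) ∩ (Q ∩ P^c) = {}
P ∪ Q = {2, 4, 5, 6, 9, 10, 11, 12}
((R Δ Q) ∩ (Q ∩ P^c)) Δ (P ∪ Q) = {2, 4, 5, 6, 9, 10, 11, 12}

{2, 4, 5, 6, 9, 10, 11, 12}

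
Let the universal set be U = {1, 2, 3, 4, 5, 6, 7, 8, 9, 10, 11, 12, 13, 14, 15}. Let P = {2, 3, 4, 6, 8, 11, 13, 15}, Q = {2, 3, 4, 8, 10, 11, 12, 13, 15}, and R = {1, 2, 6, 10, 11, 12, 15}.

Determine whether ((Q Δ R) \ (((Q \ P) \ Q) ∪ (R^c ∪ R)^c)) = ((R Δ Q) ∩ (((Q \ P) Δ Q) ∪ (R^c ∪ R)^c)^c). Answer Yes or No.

No

Q Δ R = {1, 3, 4, 6, 8, 13}
Q \ P = {10, 12}
(Q \ P) \ Q = {}
R^c = {3, 4, 5, 7, 8, 9, 13, 14}
R^c ∪ R = {1, 2, 3, 4, 5, 6, 7, 8, 9, 10, 11, 12, 13, 14, 15}
(R^c ∪ R)^c = {}
((Q \ P) \ Q) ∪ (R^c ∪ R)^c = {}
(Q Δ R) \ (((Q \ P) \ Q) ∪ (R^c ∪ R)^c) = {1, 3, 4, 6, 8, 13}
R Δ Q = {1, 3, 4, 6, 8, 13}
(Q \ P) Δ Q = {2, 3, 4, 8, 11, 13, 15}
((Q \ P) Δ Q) ∪ (R^c ∪ R)^c = {2, 3, 4, 8, 11, 13, 15}
(((Q \ P) Δ Q) ∪ (R^c ∪ R)^c)^c = {1, 5, 6, 7, 9, 10, 12, 14}
(R Δ Q) ∩ (((Q \ P) Δ Q) ∪ (R^c ∪ R)^c)^c = {1, 6}
3 ∈ (Q Δ R) \ (((Q \ P) \ Q) ∪ (R^c ∪ R)^c) but 3 ∉ (R Δ Q) ∩ (((Q \ P) Δ Q) ∪ (R^c ∪ R)^c)^c, so they differ.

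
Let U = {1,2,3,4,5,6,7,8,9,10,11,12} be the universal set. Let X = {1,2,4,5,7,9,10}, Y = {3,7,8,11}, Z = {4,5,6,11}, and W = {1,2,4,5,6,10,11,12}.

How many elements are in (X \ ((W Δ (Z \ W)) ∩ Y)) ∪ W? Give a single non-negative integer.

Z \ W = {}
W Δ (Z \ W) = {1,2,4,5,6,10,11,12}
(W Δ (Z \ W)) ∩ Y = {11}
X \ ((W Δ (Z \ W)) ∩ Y) = {1,2,4,5,7,9,10}
(X \ ((W Δ (Z \ W)) ∩ Y)) ∪ W = {1,2,4,5,6,7,9,10,11,12}
|(X \ ((W Δ (Z \ W)) ∩ Y)) ∪ W| = 10

10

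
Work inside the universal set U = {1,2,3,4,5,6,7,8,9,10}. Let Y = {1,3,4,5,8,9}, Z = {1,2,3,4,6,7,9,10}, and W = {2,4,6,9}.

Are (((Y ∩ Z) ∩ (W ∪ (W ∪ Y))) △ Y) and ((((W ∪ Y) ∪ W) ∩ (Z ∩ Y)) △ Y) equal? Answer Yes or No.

Y ∩ Z = {1,3,4,9}
W ∪ Y = {1,2,3,4,5,6,8,9}
W ∪ (W ∪ Y) = {1,2,3,4,5,6,8,9}
(Y ∩ Z) ∩ (W ∪ (W ∪ Y)) = {1,3,4,9}
((Y ∩ Z) ∩ (W ∪ (W ∪ Y))) △ Y = {5,8}
(W ∪ Y) ∪ W = {1,2,3,4,5,6,8,9}
Z ∩ Y = {1,3,4,9}
((W ∪ Y) ∪ W) ∩ (Z ∩ Y) = {1,3,4,9}
(((W ∪ Y) ∪ W) ∩ (Z ∩ Y)) △ Y = {5,8}
Both equal {5,8}, so ((Y ∩ Z) ∩ (W ∪ (W ∪ Y))) △ Y = (((W ∪ Y) ∪ W) ∩ (Z ∩ Y)) △ Y.

Yes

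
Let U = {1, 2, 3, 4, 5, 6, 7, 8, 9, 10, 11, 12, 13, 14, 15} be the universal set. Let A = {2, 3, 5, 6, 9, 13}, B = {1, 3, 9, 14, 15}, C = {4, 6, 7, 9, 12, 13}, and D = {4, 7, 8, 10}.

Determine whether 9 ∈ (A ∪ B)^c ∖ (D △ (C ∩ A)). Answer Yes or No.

No

9 ∈ A and 9 ∈ B, so 9 ∈ A ∪ B
9 ∉ (A ∪ B)^c since 9 ∈ (A ∪ B)
9 ∈ C and 9 ∈ A, so 9 ∈ C ∩ A
9 ∉ D and 9 ∈ (C ∩ A), so 9 ∈ D △ (C ∩ A)
9 ∉ (A ∪ B)^c and 9 ∈ (D △ (C ∩ A)), so 9 ∉ (A ∪ B)^c ∖ (D △ (C ∩ A))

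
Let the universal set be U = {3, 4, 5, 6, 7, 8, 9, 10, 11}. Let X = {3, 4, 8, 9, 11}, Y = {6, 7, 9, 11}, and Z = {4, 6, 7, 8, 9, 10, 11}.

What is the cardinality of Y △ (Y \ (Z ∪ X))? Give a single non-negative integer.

Z ∪ X = {3, 4, 6, 7, 8, 9, 10, 11}
Y \ (Z ∪ X) = {}
Y △ (Y \ (Z ∪ X)) = {6, 7, 9, 11}
|Y △ (Y \ (Z ∪ X))| = 4

4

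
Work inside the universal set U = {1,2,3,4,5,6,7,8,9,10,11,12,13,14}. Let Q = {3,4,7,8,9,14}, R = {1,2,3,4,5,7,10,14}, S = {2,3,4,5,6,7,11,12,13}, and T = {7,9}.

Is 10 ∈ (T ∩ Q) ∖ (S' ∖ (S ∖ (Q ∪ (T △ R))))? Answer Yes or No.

10 ∉ T and 10 ∉ Q, so 10 ∉ T ∩ Q
10 ∉ S, so 10 ∈ S'
10 ∉ T and 10 ∈ R, so 10 ∈ T △ R
10 ∉ Q and 10 ∈ (T △ R), so 10 ∈ Q ∪ (T △ R)
10 ∉ S and 10 ∈ (Q ∪ (T △ R)), so 10 ∉ S ∖ (Q ∪ (T △ R))
10 ∈ S' and 10 ∉ (S ∖ (Q ∪ (T △ R))), so 10 ∈ S' ∖ (S ∖ (Q ∪ (T △ R)))
10 ∉ (T ∩ Q) and 10 ∈ (S' ∖ (S ∖ (Q ∪ (T △ R)))), so 10 ∉ (T ∩ Q) ∖ (S' ∖ (S ∖ (Q ∪ (T △ R))))

No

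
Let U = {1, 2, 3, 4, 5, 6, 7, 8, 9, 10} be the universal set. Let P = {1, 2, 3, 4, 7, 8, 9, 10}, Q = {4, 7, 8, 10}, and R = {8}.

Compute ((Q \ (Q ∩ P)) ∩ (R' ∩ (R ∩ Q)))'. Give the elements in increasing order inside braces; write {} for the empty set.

{1, 2, 3, 4, 5, 6, 7, 8, 9, 10}

Q ∩ P = {4, 7, 8, 10}
Q \ (Q ∩ P) = {}
R' = {1, 2, 3, 4, 5, 6, 7, 9, 10}
R ∩ Q = {8}
R' ∩ (R ∩ Q) = {}
(Q \ (Q ∩ P)) ∩ (R' ∩ (R ∩ Q)) = {}
((Q \ (Q ∩ P)) ∩ (R' ∩ (R ∩ Q)))' = {1, 2, 3, 4, 5, 6, 7, 8, 9, 10}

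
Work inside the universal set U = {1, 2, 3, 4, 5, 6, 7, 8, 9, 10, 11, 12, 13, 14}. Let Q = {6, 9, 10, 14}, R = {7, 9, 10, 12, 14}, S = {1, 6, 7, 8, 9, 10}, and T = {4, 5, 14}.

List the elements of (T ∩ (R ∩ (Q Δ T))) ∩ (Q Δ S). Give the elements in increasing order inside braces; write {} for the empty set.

Q Δ T = {4, 5, 6, 9, 10}
R ∩ (Q Δ T) = {9, 10}
T ∩ (R ∩ (Q Δ T)) = {}
Q Δ S = {1, 7, 8, 14}
(T ∩ (R ∩ (Q Δ T))) ∩ (Q Δ S) = {}

{}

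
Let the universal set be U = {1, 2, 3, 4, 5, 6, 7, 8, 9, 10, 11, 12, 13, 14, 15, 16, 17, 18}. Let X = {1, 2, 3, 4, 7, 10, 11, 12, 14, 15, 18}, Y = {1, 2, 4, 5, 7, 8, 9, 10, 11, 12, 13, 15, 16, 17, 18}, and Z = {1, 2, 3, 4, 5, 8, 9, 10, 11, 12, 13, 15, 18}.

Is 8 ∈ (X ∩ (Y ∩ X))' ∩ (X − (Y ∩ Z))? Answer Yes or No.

8 ∈ Y and 8 ∉ X, so 8 ∉ Y ∩ X
8 ∉ X and 8 ∉ (Y ∩ X), so 8 ∉ X ∩ (Y ∩ X)
8 ∈ (X ∩ (Y ∩ X))' since 8 ∉ (X ∩ (Y ∩ X))
8 ∈ Y and 8 ∈ Z, so 8 ∈ Y ∩ Z
8 ∉ X and 8 ∈ (Y ∩ Z), so 8 ∉ X − (Y ∩ Z)
8 ∈ (X ∩ (Y ∩ X))' and 8 ∉ (X − (Y ∩ Z)), so 8 ∉ (X ∩ (Y ∩ X))' ∩ (X − (Y ∩ Z))

No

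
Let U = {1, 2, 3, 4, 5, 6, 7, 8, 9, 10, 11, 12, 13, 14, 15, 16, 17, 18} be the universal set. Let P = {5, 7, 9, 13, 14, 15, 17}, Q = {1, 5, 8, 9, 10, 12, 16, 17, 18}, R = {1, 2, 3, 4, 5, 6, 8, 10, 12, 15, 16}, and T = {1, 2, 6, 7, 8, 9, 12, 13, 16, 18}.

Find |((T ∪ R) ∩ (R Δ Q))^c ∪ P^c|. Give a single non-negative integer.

16

T ∪ R = {1, 2, 3, 4, 5, 6, 7, 8, 9, 10, 12, 13, 15, 16, 18}
R Δ Q = {2, 3, 4, 6, 9, 15, 17, 18}
(T ∪ R) ∩ (R Δ Q) = {2, 3, 4, 6, 9, 15, 18}
((T ∪ R) ∩ (R Δ Q))^c = {1, 5, 7, 8, 10, 11, 12, 13, 14, 16, 17}
P^c = {1, 2, 3, 4, 6, 8, 10, 11, 12, 16, 18}
((T ∪ R) ∩ (R Δ Q))^c ∪ P^c = {1, 2, 3, 4, 5, 6, 7, 8, 10, 11, 12, 13, 14, 16, 17, 18}
|((T ∪ R) ∩ (R Δ Q))^c ∪ P^c| = 16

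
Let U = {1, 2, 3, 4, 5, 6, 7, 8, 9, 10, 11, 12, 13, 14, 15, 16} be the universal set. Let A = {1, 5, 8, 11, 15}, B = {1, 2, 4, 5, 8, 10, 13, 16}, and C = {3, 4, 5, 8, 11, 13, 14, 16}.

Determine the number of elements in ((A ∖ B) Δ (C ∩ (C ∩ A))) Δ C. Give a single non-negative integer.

A ∖ B = {11, 15}
C ∩ A = {5, 8, 11}
C ∩ (C ∩ A) = {5, 8, 11}
(A ∖ B) Δ (C ∩ (C ∩ A)) = {5, 8, 15}
((A ∖ B) Δ (C ∩ (C ∩ A))) Δ C = {3, 4, 11, 13, 14, 15, 16}
|((A ∖ B) Δ (C ∩ (C ∩ A))) Δ C| = 7

7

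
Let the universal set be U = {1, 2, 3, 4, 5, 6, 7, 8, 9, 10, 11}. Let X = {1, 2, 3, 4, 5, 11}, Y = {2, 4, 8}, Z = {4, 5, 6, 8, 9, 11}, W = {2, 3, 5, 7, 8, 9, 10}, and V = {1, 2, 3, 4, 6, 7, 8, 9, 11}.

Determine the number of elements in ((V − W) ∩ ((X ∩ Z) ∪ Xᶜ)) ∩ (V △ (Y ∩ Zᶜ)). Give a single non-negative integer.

V − W = {1, 4, 6, 11}
X ∩ Z = {4, 5, 11}
Xᶜ = {6, 7, 8, 9, 10}
(X ∩ Z) ∪ Xᶜ = {4, 5, 6, 7, 8, 9, 10, 11}
(V − W) ∩ ((X ∩ Z) ∪ Xᶜ) = {4, 6, 11}
Zᶜ = {1, 2, 3, 7, 10}
Y ∩ Zᶜ = {2}
V △ (Y ∩ Zᶜ) = {1, 3, 4, 6, 7, 8, 9, 11}
((V − W) ∩ ((X ∩ Z) ∪ Xᶜ)) ∩ (V △ (Y ∩ Zᶜ)) = {4, 6, 11}
|((V − W) ∩ ((X ∩ Z) ∪ Xᶜ)) ∩ (V △ (Y ∩ Zᶜ))| = 3

3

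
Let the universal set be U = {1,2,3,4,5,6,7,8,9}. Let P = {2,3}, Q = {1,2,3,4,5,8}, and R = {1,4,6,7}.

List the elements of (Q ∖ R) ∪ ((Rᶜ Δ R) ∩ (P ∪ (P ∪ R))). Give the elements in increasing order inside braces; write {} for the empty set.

Q ∖ R = {2,3,5,8}
Rᶜ = {2,3,5,8,9}
Rᶜ Δ R = {1,2,3,4,5,6,7,8,9}
P ∪ R = {1,2,3,4,6,7}
P ∪ (P ∪ R) = {1,2,3,4,6,7}
(Rᶜ Δ R) ∩ (P ∪ (P ∪ R)) = {1,2,3,4,6,7}
(Q ∖ R) ∪ ((Rᶜ Δ R) ∩ (P ∪ (P ∪ R))) = {1,2,3,4,5,6,7,8}

{1,2,3,4,5,6,7,8}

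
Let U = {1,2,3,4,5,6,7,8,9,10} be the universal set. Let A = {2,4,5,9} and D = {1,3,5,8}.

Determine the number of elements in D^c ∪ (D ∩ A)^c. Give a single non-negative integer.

D^c = {2,4,6,7,9,10}
D ∩ A = {5}
(D ∩ A)^c = {1,2,3,4,6,7,8,9,10}
D^c ∪ (D ∩ A)^c = {1,2,3,4,6,7,8,9,10}
|D^c ∪ (D ∩ A)^c| = 9

9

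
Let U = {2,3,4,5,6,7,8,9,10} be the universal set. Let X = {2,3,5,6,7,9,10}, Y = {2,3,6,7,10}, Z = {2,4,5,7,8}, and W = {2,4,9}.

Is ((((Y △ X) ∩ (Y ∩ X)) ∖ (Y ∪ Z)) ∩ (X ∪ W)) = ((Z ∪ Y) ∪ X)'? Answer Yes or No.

Yes

Y △ X = {5,9}
Y ∩ X = {2,3,6,7,10}
(Y △ X) ∩ (Y ∩ X) = {}
Y ∪ Z = {2,3,4,5,6,7,8,10}
((Y △ X) ∩ (Y ∩ X)) ∖ (Y ∪ Z) = {}
X ∪ W = {2,3,4,5,6,7,9,10}
(((Y △ X) ∩ (Y ∩ X)) ∖ (Y ∪ Z)) ∩ (X ∪ W) = {}
Z ∪ Y = {2,3,4,5,6,7,8,10}
(Z ∪ Y) ∪ X = {2,3,4,5,6,7,8,9,10}
((Z ∪ Y) ∪ X)' = {}
Both equal {}, so (((Y △ X) ∩ (Y ∩ X)) ∖ (Y ∪ Z)) ∩ (X ∪ W) = ((Z ∪ Y) ∪ X)'.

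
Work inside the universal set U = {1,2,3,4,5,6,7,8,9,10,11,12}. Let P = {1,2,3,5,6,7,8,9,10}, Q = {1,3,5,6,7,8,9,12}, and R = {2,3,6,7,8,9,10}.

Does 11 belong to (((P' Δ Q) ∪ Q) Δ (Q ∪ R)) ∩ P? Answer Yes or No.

11 ∉ P, so 11 ∈ P'
11 ∈ P' and 11 ∉ Q, so 11 ∈ P' Δ Q
11 ∈ (P' Δ Q) and 11 ∉ Q, so 11 ∈ (P' Δ Q) ∪ Q
11 ∉ Q and 11 ∉ R, so 11 ∉ Q ∪ R
11 ∈ ((P' Δ Q) ∪ Q) and 11 ∉ (Q ∪ R), so 11 ∈ ((P' Δ Q) ∪ Q) Δ (Q ∪ R)
11 ∈ (((P' Δ Q) ∪ Q) Δ (Q ∪ R)) and 11 ∉ P, so 11 ∉ (((P' Δ Q) ∪ Q) Δ (Q ∪ R)) ∩ P

No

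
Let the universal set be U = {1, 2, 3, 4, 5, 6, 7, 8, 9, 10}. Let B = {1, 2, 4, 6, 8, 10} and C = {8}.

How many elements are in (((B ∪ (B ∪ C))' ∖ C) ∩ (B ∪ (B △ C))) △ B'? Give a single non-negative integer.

B ∪ C = {1, 2, 4, 6, 8, 10}
B ∪ (B ∪ C) = {1, 2, 4, 6, 8, 10}
(B ∪ (B ∪ C))' = {3, 5, 7, 9}
(B ∪ (B ∪ C))' ∖ C = {3, 5, 7, 9}
B △ C = {1, 2, 4, 6, 10}
B ∪ (B △ C) = {1, 2, 4, 6, 8, 10}
((B ∪ (B ∪ C))' ∖ C) ∩ (B ∪ (B △ C)) = {}
B' = {3, 5, 7, 9}
(((B ∪ (B ∪ C))' ∖ C) ∩ (B ∪ (B △ C))) △ B' = {3, 5, 7, 9}
|(((B ∪ (B ∪ C))' ∖ C) ∩ (B ∪ (B △ C))) △ B'| = 4

4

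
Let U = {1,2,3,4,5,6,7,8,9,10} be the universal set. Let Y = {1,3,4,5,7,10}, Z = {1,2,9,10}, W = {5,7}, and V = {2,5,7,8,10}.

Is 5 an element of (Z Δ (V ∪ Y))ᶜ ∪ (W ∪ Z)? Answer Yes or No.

Yes

5 ∈ V and 5 ∈ Y, so 5 ∈ V ∪ Y
5 ∉ Z and 5 ∈ (V ∪ Y), so 5 ∈ Z Δ (V ∪ Y)
5 ∉ (Z Δ (V ∪ Y))ᶜ since 5 ∈ (Z Δ (V ∪ Y))
5 ∈ W and 5 ∉ Z, so 5 ∈ W ∪ Z
5 ∉ (Z Δ (V ∪ Y))ᶜ and 5 ∈ (W ∪ Z), so 5 ∈ (Z Δ (V ∪ Y))ᶜ ∪ (W ∪ Z)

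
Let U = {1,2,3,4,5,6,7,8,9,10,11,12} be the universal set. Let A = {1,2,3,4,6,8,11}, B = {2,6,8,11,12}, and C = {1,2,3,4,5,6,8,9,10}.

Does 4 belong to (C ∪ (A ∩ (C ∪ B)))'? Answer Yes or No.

No

4 ∈ C and 4 ∉ B, so 4 ∈ C ∪ B
4 ∈ A and 4 ∈ (C ∪ B), so 4 ∈ A ∩ (C ∪ B)
4 ∈ C and 4 ∈ (A ∩ (C ∪ B)), so 4 ∈ C ∪ (A ∩ (C ∪ B))
4 ∉ (C ∪ (A ∩ (C ∪ B)))' since 4 ∈ (C ∪ (A ∩ (C ∪ B)))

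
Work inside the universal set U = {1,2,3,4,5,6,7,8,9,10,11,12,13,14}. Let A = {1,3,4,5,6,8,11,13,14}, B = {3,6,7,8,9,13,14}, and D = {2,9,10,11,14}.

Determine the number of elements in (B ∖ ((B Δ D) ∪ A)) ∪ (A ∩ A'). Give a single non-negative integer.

1

B Δ D = {2,3,6,7,8,10,11,13}
(B Δ D) ∪ A = {1,2,3,4,5,6,7,8,10,11,13,14}
B ∖ ((B Δ D) ∪ A) = {9}
A' = {2,7,9,10,12}
A ∩ A' = {}
(B ∖ ((B Δ D) ∪ A)) ∪ (A ∩ A') = {9}
|(B ∖ ((B Δ D) ∪ A)) ∪ (A ∩ A')| = 1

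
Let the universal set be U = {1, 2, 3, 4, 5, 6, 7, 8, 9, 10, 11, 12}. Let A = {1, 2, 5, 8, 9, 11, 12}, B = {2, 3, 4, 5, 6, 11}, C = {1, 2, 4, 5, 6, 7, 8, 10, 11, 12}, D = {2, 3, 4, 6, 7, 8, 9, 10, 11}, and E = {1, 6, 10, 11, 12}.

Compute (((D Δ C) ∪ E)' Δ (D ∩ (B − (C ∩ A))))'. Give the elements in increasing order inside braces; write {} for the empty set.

{1, 4, 5, 9, 10, 11, 12}

D Δ C = {1, 3, 5, 9, 12}
(D Δ C) ∪ E = {1, 3, 5, 6, 9, 10, 11, 12}
((D Δ C) ∪ E)' = {2, 4, 7, 8}
C ∩ A = {1, 2, 5, 8, 11, 12}
B − (C ∩ A) = {3, 4, 6}
D ∩ (B − (C ∩ A)) = {3, 4, 6}
((D Δ C) ∪ E)' Δ (D ∩ (B − (C ∩ A))) = {2, 3, 6, 7, 8}
(((D Δ C) ∪ E)' Δ (D ∩ (B − (C ∩ A))))' = {1, 4, 5, 9, 10, 11, 12}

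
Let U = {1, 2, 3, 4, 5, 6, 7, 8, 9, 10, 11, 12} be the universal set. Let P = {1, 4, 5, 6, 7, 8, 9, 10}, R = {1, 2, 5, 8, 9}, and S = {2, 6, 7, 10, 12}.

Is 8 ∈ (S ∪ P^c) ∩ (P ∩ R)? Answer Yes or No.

8 ∈ P, so 8 ∉ P^c
8 ∉ S and 8 ∉ P^c, so 8 ∉ S ∪ P^c
8 ∈ P and 8 ∈ R, so 8 ∈ P ∩ R
8 ∉ (S ∪ P^c) and 8 ∈ (P ∩ R), so 8 ∉ (S ∪ P^c) ∩ (P ∩ R)

No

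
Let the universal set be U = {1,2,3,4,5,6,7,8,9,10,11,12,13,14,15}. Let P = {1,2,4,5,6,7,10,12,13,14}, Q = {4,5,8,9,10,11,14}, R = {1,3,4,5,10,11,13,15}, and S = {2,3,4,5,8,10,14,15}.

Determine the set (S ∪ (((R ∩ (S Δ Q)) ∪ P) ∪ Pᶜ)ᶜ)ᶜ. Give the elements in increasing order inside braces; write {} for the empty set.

{1,6,7,9,11,12,13}

S Δ Q = {2,3,9,11,15}
R ∩ (S Δ Q) = {3,11,15}
(R ∩ (S Δ Q)) ∪ P = {1,2,3,4,5,6,7,10,11,12,13,14,15}
Pᶜ = {3,8,9,11,15}
((R ∩ (S Δ Q)) ∪ P) ∪ Pᶜ = {1,2,3,4,5,6,7,8,9,10,11,12,13,14,15}
(((R ∩ (S Δ Q)) ∪ P) ∪ Pᶜ)ᶜ = {}
S ∪ (((R ∩ (S Δ Q)) ∪ P) ∪ Pᶜ)ᶜ = {2,3,4,5,8,10,14,15}
(S ∪ (((R ∩ (S Δ Q)) ∪ P) ∪ Pᶜ)ᶜ)ᶜ = {1,6,7,9,11,12,13}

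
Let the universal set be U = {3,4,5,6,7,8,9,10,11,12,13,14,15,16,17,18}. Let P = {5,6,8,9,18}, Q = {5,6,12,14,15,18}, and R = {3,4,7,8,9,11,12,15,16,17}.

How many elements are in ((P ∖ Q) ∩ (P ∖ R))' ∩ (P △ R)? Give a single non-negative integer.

11

P ∖ Q = {8,9}
P ∖ R = {5,6,18}
(P ∖ Q) ∩ (P ∖ R) = {}
((P ∖ Q) ∩ (P ∖ R))' = {3,4,5,6,7,8,9,10,11,12,13,14,15,16,17,18}
P △ R = {3,4,5,6,7,11,12,15,16,17,18}
((P ∖ Q) ∩ (P ∖ R))' ∩ (P △ R) = {3,4,5,6,7,11,12,15,16,17,18}
|((P ∖ Q) ∩ (P ∖ R))' ∩ (P △ R)| = 11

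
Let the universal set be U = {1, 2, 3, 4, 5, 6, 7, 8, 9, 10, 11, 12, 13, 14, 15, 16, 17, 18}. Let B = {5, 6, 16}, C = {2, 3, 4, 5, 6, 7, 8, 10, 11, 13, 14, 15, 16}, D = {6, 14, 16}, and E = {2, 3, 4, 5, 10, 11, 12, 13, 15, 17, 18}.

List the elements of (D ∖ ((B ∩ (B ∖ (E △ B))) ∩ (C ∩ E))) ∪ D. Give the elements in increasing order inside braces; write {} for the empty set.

E △ B = {2, 3, 4, 6, 10, 11, 12, 13, 15, 16, 17, 18}
B ∖ (E △ B) = {5}
B ∩ (B ∖ (E △ B)) = {5}
C ∩ E = {2, 3, 4, 5, 10, 11, 13, 15}
(B ∩ (B ∖ (E △ B))) ∩ (C ∩ E) = {5}
D ∖ ((B ∩ (B ∖ (E △ B))) ∩ (C ∩ E)) = {6, 14, 16}
(D ∖ ((B ∩ (B ∖ (E △ B))) ∩ (C ∩ E))) ∪ D = {6, 14, 16}

{6, 14, 16}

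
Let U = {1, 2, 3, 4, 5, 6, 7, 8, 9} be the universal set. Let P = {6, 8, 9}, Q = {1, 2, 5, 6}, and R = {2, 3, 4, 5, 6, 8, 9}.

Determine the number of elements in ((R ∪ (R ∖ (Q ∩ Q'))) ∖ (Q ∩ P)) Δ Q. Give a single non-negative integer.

6

Q' = {3, 4, 7, 8, 9}
Q ∩ Q' = {}
R ∖ (Q ∩ Q') = {2, 3, 4, 5, 6, 8, 9}
R ∪ (R ∖ (Q ∩ Q')) = {2, 3, 4, 5, 6, 8, 9}
Q ∩ P = {6}
(R ∪ (R ∖ (Q ∩ Q'))) ∖ (Q ∩ P) = {2, 3, 4, 5, 8, 9}
((R ∪ (R ∖ (Q ∩ Q'))) ∖ (Q ∩ P)) Δ Q = {1, 3, 4, 6, 8, 9}
|((R ∪ (R ∖ (Q ∩ Q'))) ∖ (Q ∩ P)) Δ Q| = 6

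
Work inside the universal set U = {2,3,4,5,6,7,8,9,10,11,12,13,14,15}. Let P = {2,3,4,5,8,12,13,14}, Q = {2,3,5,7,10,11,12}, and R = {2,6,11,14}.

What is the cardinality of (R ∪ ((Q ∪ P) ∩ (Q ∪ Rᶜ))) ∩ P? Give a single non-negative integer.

Q ∪ P = {2,3,4,5,7,8,10,11,12,13,14}
Rᶜ = {3,4,5,7,8,9,10,12,13,15}
Q ∪ Rᶜ = {2,3,4,5,7,8,9,10,11,12,13,15}
(Q ∪ P) ∩ (Q ∪ Rᶜ) = {2,3,4,5,7,8,10,11,12,13}
R ∪ ((Q ∪ P) ∩ (Q ∪ Rᶜ)) = {2,3,4,5,6,7,8,10,11,12,13,14}
(R ∪ ((Q ∪ P) ∩ (Q ∪ Rᶜ))) ∩ P = {2,3,4,5,8,12,13,14}
|(R ∪ ((Q ∪ P) ∩ (Q ∪ Rᶜ))) ∩ P| = 8

8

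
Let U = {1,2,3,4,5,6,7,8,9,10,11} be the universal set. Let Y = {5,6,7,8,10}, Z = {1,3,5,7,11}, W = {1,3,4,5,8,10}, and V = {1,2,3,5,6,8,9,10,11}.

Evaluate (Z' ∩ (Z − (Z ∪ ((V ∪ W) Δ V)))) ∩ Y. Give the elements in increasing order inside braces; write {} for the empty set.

Z' = {2,4,6,8,9,10}
V ∪ W = {1,2,3,4,5,6,8,9,10,11}
(V ∪ W) Δ V = {4}
Z ∪ ((V ∪ W) Δ V) = {1,3,4,5,7,11}
Z − (Z ∪ ((V ∪ W) Δ V)) = {}
Z' ∩ (Z − (Z ∪ ((V ∪ W) Δ V))) = {}
(Z' ∩ (Z − (Z ∪ ((V ∪ W) Δ V)))) ∩ Y = {}

{}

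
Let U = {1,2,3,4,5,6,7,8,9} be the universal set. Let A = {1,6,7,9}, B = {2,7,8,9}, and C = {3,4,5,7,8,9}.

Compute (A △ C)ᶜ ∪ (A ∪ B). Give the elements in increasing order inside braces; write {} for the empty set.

A △ C = {1,3,4,5,6,8}
(A △ C)ᶜ = {2,7,9}
A ∪ B = {1,2,6,7,8,9}
(A △ C)ᶜ ∪ (A ∪ B) = {1,2,6,7,8,9}

{1,2,6,7,8,9}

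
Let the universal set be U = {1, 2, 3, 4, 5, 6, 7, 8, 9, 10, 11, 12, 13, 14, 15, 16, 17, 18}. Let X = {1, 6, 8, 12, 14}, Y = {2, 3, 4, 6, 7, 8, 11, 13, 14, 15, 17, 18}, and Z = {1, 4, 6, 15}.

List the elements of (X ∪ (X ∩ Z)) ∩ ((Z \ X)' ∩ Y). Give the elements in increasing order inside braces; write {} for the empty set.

X ∩ Z = {1, 6}
X ∪ (X ∩ Z) = {1, 6, 8, 12, 14}
Z \ X = {4, 15}
(Z \ X)' = {1, 2, 3, 5, 6, 7, 8, 9, 10, 11, 12, 13, 14, 16, 17, 18}
(Z \ X)' ∩ Y = {2, 3, 6, 7, 8, 11, 13, 14, 17, 18}
(X ∪ (X ∩ Z)) ∩ ((Z \ X)' ∩ Y) = {6, 8, 14}

{6, 8, 14}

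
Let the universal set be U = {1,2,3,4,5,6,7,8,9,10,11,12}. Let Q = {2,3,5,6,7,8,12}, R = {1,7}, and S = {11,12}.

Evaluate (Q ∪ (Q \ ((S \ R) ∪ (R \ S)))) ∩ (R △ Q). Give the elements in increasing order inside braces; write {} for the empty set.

{2,3,5,6,8,12}

S \ R = {11,12}
R \ S = {1,7}
(S \ R) ∪ (R \ S) = {1,7,11,12}
Q \ ((S \ R) ∪ (R \ S)) = {2,3,5,6,8}
Q ∪ (Q \ ((S \ R) ∪ (R \ S))) = {2,3,5,6,7,8,12}
R △ Q = {1,2,3,5,6,8,12}
(Q ∪ (Q \ ((S \ R) ∪ (R \ S)))) ∩ (R △ Q) = {2,3,5,6,8,12}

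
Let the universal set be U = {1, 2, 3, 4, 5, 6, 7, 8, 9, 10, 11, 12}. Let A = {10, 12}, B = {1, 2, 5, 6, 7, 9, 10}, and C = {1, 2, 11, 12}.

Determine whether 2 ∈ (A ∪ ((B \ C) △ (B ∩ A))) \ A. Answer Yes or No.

No

2 ∈ B and 2 ∈ C, so 2 ∉ B \ C
2 ∈ B and 2 ∉ A, so 2 ∉ B ∩ A
2 ∉ (B \ C) and 2 ∉ (B ∩ A), so 2 ∉ (B \ C) △ (B ∩ A)
2 ∉ A and 2 ∉ ((B \ C) △ (B ∩ A)), so 2 ∉ A ∪ ((B \ C) △ (B ∩ A))
2 ∉ (A ∪ ((B \ C) △ (B ∩ A))) and 2 ∉ A, so 2 ∉ (A ∪ ((B \ C) △ (B ∩ A))) \ A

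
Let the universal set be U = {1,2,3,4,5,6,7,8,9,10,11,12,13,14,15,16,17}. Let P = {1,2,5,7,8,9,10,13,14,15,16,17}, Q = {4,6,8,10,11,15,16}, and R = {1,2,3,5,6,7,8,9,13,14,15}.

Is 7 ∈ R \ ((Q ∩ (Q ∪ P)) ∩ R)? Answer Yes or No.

Yes

7 ∉ Q and 7 ∈ P, so 7 ∈ Q ∪ P
7 ∉ Q and 7 ∈ (Q ∪ P), so 7 ∉ Q ∩ (Q ∪ P)
7 ∉ (Q ∩ (Q ∪ P)) and 7 ∈ R, so 7 ∉ (Q ∩ (Q ∪ P)) ∩ R
7 ∈ R and 7 ∉ ((Q ∩ (Q ∪ P)) ∩ R), so 7 ∈ R \ ((Q ∩ (Q ∪ P)) ∩ R)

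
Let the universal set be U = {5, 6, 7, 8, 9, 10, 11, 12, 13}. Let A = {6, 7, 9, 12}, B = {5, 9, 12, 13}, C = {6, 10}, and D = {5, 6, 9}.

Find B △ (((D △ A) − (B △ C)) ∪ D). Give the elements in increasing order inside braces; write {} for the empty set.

{6, 7, 12, 13}

D △ A = {5, 7, 12}
B △ C = {5, 6, 9, 10, 12, 13}
(D △ A) − (B △ C) = {7}
((D △ A) − (B △ C)) ∪ D = {5, 6, 7, 9}
B △ (((D △ A) − (B △ C)) ∪ D) = {6, 7, 12, 13}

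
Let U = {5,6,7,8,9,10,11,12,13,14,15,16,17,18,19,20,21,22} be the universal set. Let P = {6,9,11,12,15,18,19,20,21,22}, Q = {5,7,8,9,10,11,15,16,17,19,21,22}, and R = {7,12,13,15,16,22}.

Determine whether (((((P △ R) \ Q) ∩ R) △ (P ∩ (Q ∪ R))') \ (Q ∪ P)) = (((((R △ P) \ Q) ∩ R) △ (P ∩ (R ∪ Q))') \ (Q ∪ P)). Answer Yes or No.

P △ R = {6,7,9,11,13,16,18,19,20,21}
(P △ R) \ Q = {6,13,18,20}
((P △ R) \ Q) ∩ R = {13}
Q ∪ R = {5,7,8,9,10,11,12,13,15,16,17,19,21,22}
P ∩ (Q ∪ R) = {9,11,12,15,19,21,22}
(P ∩ (Q ∪ R))' = {5,6,7,8,10,13,14,16,17,18,20}
(((P △ R) \ Q) ∩ R) △ (P ∩ (Q ∪ R))' = {5,6,7,8,10,14,16,17,18,20}
Q ∪ P = {5,6,7,8,9,10,11,12,15,16,17,18,19,20,21,22}
((((P △ R) \ Q) ∩ R) △ (P ∩ (Q ∪ R))') \ (Q ∪ P) = {14}
R △ P = {6,7,9,11,13,16,18,19,20,21}
(R △ P) \ Q = {6,13,18,20}
((R △ P) \ Q) ∩ R = {13}
R ∪ Q = {5,7,8,9,10,11,12,13,15,16,17,19,21,22}
P ∩ (R ∪ Q) = {9,11,12,15,19,21,22}
(P ∩ (R ∪ Q))' = {5,6,7,8,10,13,14,16,17,18,20}
(((R △ P) \ Q) ∩ R) △ (P ∩ (R ∪ Q))' = {5,6,7,8,10,14,16,17,18,20}
((((R △ P) \ Q) ∩ R) △ (P ∩ (R ∪ Q))') \ (Q ∪ P) = {14}
Both equal {14}, so ((((P △ R) \ Q) ∩ R) △ (P ∩ (Q ∪ R))') \ (Q ∪ P) = ((((R △ P) \ Q) ∩ R) △ (P ∩ (R ∪ Q))') \ (Q ∪ P).

Yes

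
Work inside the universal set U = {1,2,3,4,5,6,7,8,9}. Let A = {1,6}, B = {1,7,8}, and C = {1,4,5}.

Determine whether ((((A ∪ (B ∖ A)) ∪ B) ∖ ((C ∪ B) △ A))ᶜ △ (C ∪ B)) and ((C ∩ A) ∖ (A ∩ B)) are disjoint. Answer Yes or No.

B ∖ A = {7,8}
A ∪ (B ∖ A) = {1,6,7,8}
(A ∪ (B ∖ A)) ∪ B = {1,6,7,8}
C ∪ B = {1,4,5,7,8}
(C ∪ B) △ A = {4,5,6,7,8}
((A ∪ (B ∖ A)) ∪ B) ∖ ((C ∪ B) △ A) = {1}
(((A ∪ (B ∖ A)) ∪ B) ∖ ((C ∪ B) △ A))ᶜ = {2,3,4,5,6,7,8,9}
(((A ∪ (B ∖ A)) ∪ B) ∖ ((C ∪ B) △ A))ᶜ △ (C ∪ B) = {1,2,3,6,9}
C ∩ A = {1}
A ∩ B = {1}
(C ∩ A) ∖ (A ∩ B) = {}
{1,2,3,6,9} and {} share no elements.

Yes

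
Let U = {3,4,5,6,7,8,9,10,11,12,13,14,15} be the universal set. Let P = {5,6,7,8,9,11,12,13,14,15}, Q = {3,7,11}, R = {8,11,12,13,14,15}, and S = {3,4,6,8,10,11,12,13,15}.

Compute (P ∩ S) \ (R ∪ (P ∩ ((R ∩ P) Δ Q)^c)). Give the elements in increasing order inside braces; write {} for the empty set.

P ∩ S = {6,8,11,12,13,15}
R ∩ P = {8,11,12,13,14,15}
(R ∩ P) Δ Q = {3,7,8,12,13,14,15}
((R ∩ P) Δ Q)^c = {4,5,6,9,10,11}
P ∩ ((R ∩ P) Δ Q)^c = {5,6,9,11}
R ∪ (P ∩ ((R ∩ P) Δ Q)^c) = {5,6,8,9,11,12,13,14,15}
(P ∩ S) \ (R ∪ (P ∩ ((R ∩ P) Δ Q)^c)) = {}

{}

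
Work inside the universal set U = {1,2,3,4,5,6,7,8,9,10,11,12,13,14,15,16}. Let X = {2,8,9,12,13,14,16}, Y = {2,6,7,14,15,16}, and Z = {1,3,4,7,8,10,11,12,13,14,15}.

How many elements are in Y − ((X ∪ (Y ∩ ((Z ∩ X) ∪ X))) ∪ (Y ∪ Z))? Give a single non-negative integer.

Z ∩ X = {8,12,13,14}
(Z ∩ X) ∪ X = {2,8,9,12,13,14,16}
Y ∩ ((Z ∩ X) ∪ X) = {2,14,16}
X ∪ (Y ∩ ((Z ∩ X) ∪ X)) = {2,8,9,12,13,14,16}
Y ∪ Z = {1,2,3,4,6,7,8,10,11,12,13,14,15,16}
(X ∪ (Y ∩ ((Z ∩ X) ∪ X))) ∪ (Y ∪ Z) = {1,2,3,4,6,7,8,9,10,11,12,13,14,15,16}
Y − ((X ∪ (Y ∩ ((Z ∩ X) ∪ X))) ∪ (Y ∪ Z)) = {}
|Y − ((X ∪ (Y ∩ ((Z ∩ X) ∪ X))) ∪ (Y ∪ Z))| = 0

0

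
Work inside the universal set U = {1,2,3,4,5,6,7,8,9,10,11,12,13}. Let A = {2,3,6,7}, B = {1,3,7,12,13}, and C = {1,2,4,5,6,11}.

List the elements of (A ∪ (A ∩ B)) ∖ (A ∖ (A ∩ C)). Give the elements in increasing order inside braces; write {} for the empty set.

{2,6}

A ∩ B = {3,7}
A ∪ (A ∩ B) = {2,3,6,7}
A ∩ C = {2,6}
A ∖ (A ∩ C) = {3,7}
(A ∪ (A ∩ B)) ∖ (A ∖ (A ∩ C)) = {2,6}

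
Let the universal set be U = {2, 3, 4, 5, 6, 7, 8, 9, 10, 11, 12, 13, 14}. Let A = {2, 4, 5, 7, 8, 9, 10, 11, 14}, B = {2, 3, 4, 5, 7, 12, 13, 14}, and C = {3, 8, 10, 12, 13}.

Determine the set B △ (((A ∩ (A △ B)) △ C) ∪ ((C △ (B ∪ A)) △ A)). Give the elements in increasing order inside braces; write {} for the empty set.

{2, 4, 5, 7, 8, 9, 10, 11, 14}

A △ B = {3, 8, 9, 10, 11, 12, 13}
A ∩ (A △ B) = {8, 9, 10, 11}
(A ∩ (A △ B)) △ C = {3, 9, 11, 12, 13}
B ∪ A = {2, 3, 4, 5, 7, 8, 9, 10, 11, 12, 13, 14}
C △ (B ∪ A) = {2, 4, 5, 7, 9, 11, 14}
(C △ (B ∪ A)) △ A = {8, 10}
((A ∩ (A △ B)) △ C) ∪ ((C △ (B ∪ A)) △ A) = {3, 8, 9, 10, 11, 12, 13}
B △ (((A ∩ (A △ B)) △ C) ∪ ((C △ (B ∪ A)) △ A)) = {2, 4, 5, 7, 8, 9, 10, 11, 14}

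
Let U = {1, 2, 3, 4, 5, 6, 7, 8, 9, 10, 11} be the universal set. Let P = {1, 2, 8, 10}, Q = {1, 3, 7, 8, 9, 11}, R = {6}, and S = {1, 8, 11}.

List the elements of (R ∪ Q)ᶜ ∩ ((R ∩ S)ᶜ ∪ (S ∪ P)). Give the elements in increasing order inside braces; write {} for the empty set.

{2, 4, 5, 10}

R ∪ Q = {1, 3, 6, 7, 8, 9, 11}
(R ∪ Q)ᶜ = {2, 4, 5, 10}
R ∩ S = {}
(R ∩ S)ᶜ = {1, 2, 3, 4, 5, 6, 7, 8, 9, 10, 11}
S ∪ P = {1, 2, 8, 10, 11}
(R ∩ S)ᶜ ∪ (S ∪ P) = {1, 2, 3, 4, 5, 6, 7, 8, 9, 10, 11}
(R ∪ Q)ᶜ ∩ ((R ∩ S)ᶜ ∪ (S ∪ P)) = {2, 4, 5, 10}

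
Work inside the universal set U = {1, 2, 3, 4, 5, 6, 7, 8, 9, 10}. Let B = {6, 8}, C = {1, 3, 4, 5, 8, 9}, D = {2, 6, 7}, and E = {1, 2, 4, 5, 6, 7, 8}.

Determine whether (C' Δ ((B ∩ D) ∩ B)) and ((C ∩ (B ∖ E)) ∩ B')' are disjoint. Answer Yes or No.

No

C' = {2, 6, 7, 10}
B ∩ D = {6}
(B ∩ D) ∩ B = {6}
C' Δ ((B ∩ D) ∩ B) = {2, 7, 10}
B ∖ E = {}
C ∩ (B ∖ E) = {}
B' = {1, 2, 3, 4, 5, 7, 9, 10}
(C ∩ (B ∖ E)) ∩ B' = {}
((C ∩ (B ∖ E)) ∩ B')' = {1, 2, 3, 4, 5, 6, 7, 8, 9, 10}
2 lies in both, so they are not disjoint.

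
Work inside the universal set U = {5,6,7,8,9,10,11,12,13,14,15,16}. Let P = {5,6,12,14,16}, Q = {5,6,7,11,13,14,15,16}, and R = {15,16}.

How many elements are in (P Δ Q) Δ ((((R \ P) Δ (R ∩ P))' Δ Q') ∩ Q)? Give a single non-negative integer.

P Δ Q = {7,11,12,13,15}
R \ P = {15}
R ∩ P = {16}
(R \ P) Δ (R ∩ P) = {15,16}
((R \ P) Δ (R ∩ P))' = {5,6,7,8,9,10,11,12,13,14}
Q' = {8,9,10,12}
((R \ P) Δ (R ∩ P))' Δ Q' = {5,6,7,11,13,14}
(((R \ P) Δ (R ∩ P))' Δ Q') ∩ Q = {5,6,7,11,13,14}
(P Δ Q) Δ ((((R \ P) Δ (R ∩ P))' Δ Q') ∩ Q) = {5,6,12,14,15}
|(P Δ Q) Δ ((((R \ P) Δ (R ∩ P))' Δ Q') ∩ Q)| = 5

5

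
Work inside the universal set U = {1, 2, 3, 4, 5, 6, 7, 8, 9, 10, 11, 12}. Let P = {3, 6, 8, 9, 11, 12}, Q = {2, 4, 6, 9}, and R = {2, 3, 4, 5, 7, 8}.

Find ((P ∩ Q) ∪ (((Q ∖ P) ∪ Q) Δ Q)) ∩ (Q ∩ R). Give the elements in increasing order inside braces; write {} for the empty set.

{}

P ∩ Q = {6, 9}
Q ∖ P = {2, 4}
(Q ∖ P) ∪ Q = {2, 4, 6, 9}
((Q ∖ P) ∪ Q) Δ Q = {}
(P ∩ Q) ∪ (((Q ∖ P) ∪ Q) Δ Q) = {6, 9}
Q ∩ R = {2, 4}
((P ∩ Q) ∪ (((Q ∖ P) ∪ Q) Δ Q)) ∩ (Q ∩ R) = {}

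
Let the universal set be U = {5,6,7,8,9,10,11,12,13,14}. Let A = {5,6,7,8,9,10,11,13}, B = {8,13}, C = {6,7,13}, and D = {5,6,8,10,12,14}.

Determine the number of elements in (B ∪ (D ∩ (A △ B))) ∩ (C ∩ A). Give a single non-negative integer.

A △ B = {5,6,7,9,10,11}
D ∩ (A △ B) = {5,6,10}
B ∪ (D ∩ (A △ B)) = {5,6,8,10,13}
C ∩ A = {6,7,13}
(B ∪ (D ∩ (A △ B))) ∩ (C ∩ A) = {6,13}
|(B ∪ (D ∩ (A △ B))) ∩ (C ∩ A)| = 2

2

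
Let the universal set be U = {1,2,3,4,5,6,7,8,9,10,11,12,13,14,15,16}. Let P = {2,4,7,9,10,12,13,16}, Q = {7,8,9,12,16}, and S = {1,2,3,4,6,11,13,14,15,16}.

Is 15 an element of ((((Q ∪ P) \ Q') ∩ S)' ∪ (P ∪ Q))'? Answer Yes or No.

15 ∉ Q and 15 ∉ P, so 15 ∉ Q ∪ P
15 ∉ Q, so 15 ∈ Q'
15 ∉ (Q ∪ P) and 15 ∈ Q', so 15 ∉ (Q ∪ P) \ Q'
15 ∉ ((Q ∪ P) \ Q') and 15 ∈ S, so 15 ∉ ((Q ∪ P) \ Q') ∩ S
15 ∈ (((Q ∪ P) \ Q') ∩ S)' since 15 ∉ (((Q ∪ P) \ Q') ∩ S)
15 ∉ P and 15 ∉ Q, so 15 ∉ P ∪ Q
15 ∈ (((Q ∪ P) \ Q') ∩ S)' and 15 ∉ (P ∪ Q), so 15 ∈ (((Q ∪ P) \ Q') ∩ S)' ∪ (P ∪ Q)
15 ∉ ((((Q ∪ P) \ Q') ∩ S)' ∪ (P ∪ Q))' since 15 ∈ ((((Q ∪ P) \ Q') ∩ S)' ∪ (P ∪ Q))

No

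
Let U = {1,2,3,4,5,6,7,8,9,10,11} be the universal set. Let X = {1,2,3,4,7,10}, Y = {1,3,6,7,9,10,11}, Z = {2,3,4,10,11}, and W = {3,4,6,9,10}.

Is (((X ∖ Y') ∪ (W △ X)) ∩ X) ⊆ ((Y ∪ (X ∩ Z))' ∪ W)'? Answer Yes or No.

Y' = {2,4,5,8}
X ∖ Y' = {1,3,7,10}
W △ X = {1,2,6,7,9}
(X ∖ Y') ∪ (W △ X) = {1,2,3,6,7,9,10}
((X ∖ Y') ∪ (W △ X)) ∩ X = {1,2,3,7,10}
X ∩ Z = {2,3,4,10}
Y ∪ (X ∩ Z) = {1,2,3,4,6,7,9,10,11}
(Y ∪ (X ∩ Z))' = {5,8}
(Y ∪ (X ∩ Z))' ∪ W = {3,4,5,6,8,9,10}
((Y ∪ (X ∩ Z))' ∪ W)' = {1,2,7,11}
3 ∈ ((X ∖ Y') ∪ (W △ X)) ∩ X but 3 ∉ ((Y ∪ (X ∩ Z))' ∪ W)', so the inclusion fails.

No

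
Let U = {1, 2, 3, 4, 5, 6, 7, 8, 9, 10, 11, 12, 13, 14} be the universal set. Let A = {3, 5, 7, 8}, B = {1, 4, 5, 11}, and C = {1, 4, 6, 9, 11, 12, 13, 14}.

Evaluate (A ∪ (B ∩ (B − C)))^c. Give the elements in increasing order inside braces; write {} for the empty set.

{1, 2, 4, 6, 9, 10, 11, 12, 13, 14}

B − C = {5}
B ∩ (B − C) = {5}
A ∪ (B ∩ (B − C)) = {3, 5, 7, 8}
(A ∪ (B ∩ (B − C)))^c = {1, 2, 4, 6, 9, 10, 11, 12, 13, 14}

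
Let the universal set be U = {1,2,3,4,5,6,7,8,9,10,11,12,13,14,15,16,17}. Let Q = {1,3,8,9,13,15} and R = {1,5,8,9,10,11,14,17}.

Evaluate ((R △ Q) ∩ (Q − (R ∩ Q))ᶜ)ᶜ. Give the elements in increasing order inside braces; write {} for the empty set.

{1,2,3,4,6,7,8,9,12,13,15,16}

R △ Q = {3,5,10,11,13,14,15,17}
R ∩ Q = {1,8,9}
Q − (R ∩ Q) = {3,13,15}
(Q − (R ∩ Q))ᶜ = {1,2,4,5,6,7,8,9,10,11,12,14,16,17}
(R △ Q) ∩ (Q − (R ∩ Q))ᶜ = {5,10,11,14,17}
((R △ Q) ∩ (Q − (R ∩ Q))ᶜ)ᶜ = {1,2,3,4,6,7,8,9,12,13,15,16}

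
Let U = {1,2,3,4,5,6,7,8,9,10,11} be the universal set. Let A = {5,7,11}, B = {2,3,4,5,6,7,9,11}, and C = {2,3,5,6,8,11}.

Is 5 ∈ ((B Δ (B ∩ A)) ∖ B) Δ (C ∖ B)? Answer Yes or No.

5 ∈ B and 5 ∈ A, so 5 ∈ B ∩ A
5 ∈ B and 5 ∈ (B ∩ A), so 5 ∉ B Δ (B ∩ A)
5 ∉ (B Δ (B ∩ A)) and 5 ∈ B, so 5 ∉ (B Δ (B ∩ A)) ∖ B
5 ∈ C and 5 ∈ B, so 5 ∉ C ∖ B
5 ∉ ((B Δ (B ∩ A)) ∖ B) and 5 ∉ (C ∖ B), so 5 ∉ ((B Δ (B ∩ A)) ∖ B) Δ (C ∖ B)

No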